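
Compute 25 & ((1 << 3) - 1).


25 & 7 = 1

1


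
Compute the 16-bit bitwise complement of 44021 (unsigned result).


~0b1010101111110101 = 0b101010000001010 = 21514 (16-bit unsigned)

21514


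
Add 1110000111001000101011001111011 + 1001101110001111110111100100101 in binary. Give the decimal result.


1110000111001000101011001111011 + 1001101110001111110111100100101 = 10111110101011000100010110100000 = 3198961056

3198961056


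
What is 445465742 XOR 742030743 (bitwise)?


0b11010100011010100010010001110 ^ 0b101100001110100111110110010111 = 0b110110101101110011100100011001 = 917977369

917977369


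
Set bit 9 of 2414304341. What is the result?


2414304341 | (1 << 9) = 2414304341 | 512 = 2414304853

2414304853


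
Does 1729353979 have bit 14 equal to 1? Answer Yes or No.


0b1100111000100111101100011111011, bit 14 = 1. Yes

Yes


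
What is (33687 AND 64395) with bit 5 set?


Step 1: 33687 & 64395 = 33667
Step 2: 33667 | (1 << 5) = 33667 | 32 = 33699

33699


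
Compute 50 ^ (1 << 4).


50 ^ (1 << 4) = 50 ^ 16 = 34

34


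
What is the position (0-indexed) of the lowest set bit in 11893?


0b10111001110101. Lowest set bit at position 0

0


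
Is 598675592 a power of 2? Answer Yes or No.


0b100011101011110001000010001000. Multiple bits set => No

No


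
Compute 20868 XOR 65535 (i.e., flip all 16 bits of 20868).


20868 ^ 65535 = 44667

44667


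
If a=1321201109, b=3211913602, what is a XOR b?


1321201109 ^ 3211913602 = 4056810583

4056810583


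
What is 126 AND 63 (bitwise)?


0b1111110 & 0b111111 = 0b111110 = 62

62


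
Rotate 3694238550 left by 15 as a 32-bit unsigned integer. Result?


Rotate 0b11011100001100011001101101010110 left by 15 (32-bit) = 0b11001101101010110110111000011000 = 3450564120

3450564120


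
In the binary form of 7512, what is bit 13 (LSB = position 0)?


0b1110101011000, position 13 = 0

0


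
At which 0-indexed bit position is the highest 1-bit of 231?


0b11100111. Highest set bit at position 7

7


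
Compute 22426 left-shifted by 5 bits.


0b101011110011010 << 5 = 0b10101111001101000000 = 717632

717632


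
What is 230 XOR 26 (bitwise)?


0b11100110 ^ 0b11010 = 0b11111100 = 252

252


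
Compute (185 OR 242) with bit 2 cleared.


Step 1: 185 | 242 = 251
Step 2: 251 & ~(1 << 2) = 251

251


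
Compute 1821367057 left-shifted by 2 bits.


0b1101100100011111101101100010001 << 2 = 0b110110010001111110110110001000100 = 7285468228

7285468228


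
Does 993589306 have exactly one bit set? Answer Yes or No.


0b111011001110001111100000111010. Multiple bits set => No

No


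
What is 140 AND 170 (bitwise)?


0b10001100 & 0b10101010 = 0b10001000 = 136

136


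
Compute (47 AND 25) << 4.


Step 1: 47 & 25 = 9
Step 2: 9 << 4 = 144

144


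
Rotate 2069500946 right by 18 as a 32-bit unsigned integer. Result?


Rotate 0b1111011010110100001010000010010 right by 18 (32-bit) = 0b10000101000001001001111011010110 = 2231672534

2231672534


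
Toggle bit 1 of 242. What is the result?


242 ^ (1 << 1) = 242 ^ 2 = 240

240


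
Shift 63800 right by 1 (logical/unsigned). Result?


0b1111100100111000 >> 1 = 0b111110010011100 = 31900

31900


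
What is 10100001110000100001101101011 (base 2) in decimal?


10100001110000100001101101011 in decimal = 339231595

339231595


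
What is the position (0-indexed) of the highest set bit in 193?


0b11000001. Highest set bit at position 7

7


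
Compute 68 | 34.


0b1000100 | 0b100010 = 0b1100110 = 102

102


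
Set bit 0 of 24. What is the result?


24 | (1 << 0) = 24 | 1 = 25

25


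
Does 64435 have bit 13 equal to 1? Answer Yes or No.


0b1111101110110011, bit 13 = 1. Yes

Yes


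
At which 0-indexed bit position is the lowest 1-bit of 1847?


0b11100110111. Lowest set bit at position 0

0


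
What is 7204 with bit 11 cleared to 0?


7204 & ~(1 << 11) = 5156

5156


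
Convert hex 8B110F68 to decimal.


8B110F68 hex = 2333151080 decimal

2333151080


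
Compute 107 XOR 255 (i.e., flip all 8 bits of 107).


107 ^ 255 = 148

148


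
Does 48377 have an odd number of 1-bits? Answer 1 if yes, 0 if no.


0b1011110011111001 has 11 ones => parity 1

1


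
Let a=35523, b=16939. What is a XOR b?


35523 ^ 16939 = 51432

51432


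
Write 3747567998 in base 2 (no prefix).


3747567998 = 11011111010111110101100101111110 in binary

11011111010111110101100101111110


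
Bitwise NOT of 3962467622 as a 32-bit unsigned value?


~0b11101100001011100111010100100110 = 0b10011110100011000101011011001 = 332499673 (32-bit unsigned)

332499673


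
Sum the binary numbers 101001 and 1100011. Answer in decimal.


101001 + 1100011 = 10001100 = 140

140


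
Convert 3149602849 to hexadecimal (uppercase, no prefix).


3149602849 = BBBB2021 hex

BBBB2021


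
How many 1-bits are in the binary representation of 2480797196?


0b10010011110111011111011000001100 has 18 set bits

18


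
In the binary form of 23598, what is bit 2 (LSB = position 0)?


0b101110000101110, position 2 = 1

1


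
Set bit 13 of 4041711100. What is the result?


4041711100 | (1 << 13) = 4041711100 | 8192 = 4041719292

4041719292


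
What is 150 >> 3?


0b10010110 >> 3 = 0b10010 = 18

18


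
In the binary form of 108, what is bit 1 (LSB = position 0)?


0b1101100, position 1 = 0

0


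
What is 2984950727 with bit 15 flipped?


2984950727 ^ (1 << 15) = 2984950727 ^ 32768 = 2984917959

2984917959


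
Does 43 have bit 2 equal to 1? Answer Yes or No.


0b101011, bit 2 = 0. No

No


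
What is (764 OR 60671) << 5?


Step 1: 764 | 60671 = 61183
Step 2: 61183 << 5 = 1957856

1957856


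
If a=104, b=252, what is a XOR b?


104 ^ 252 = 148

148


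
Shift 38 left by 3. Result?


0b100110 << 3 = 0b100110000 = 304

304


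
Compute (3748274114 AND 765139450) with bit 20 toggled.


Step 1: 3748274114 & 765139450 = 218765762
Step 2: 218765762 ^ (1 << 20) = 218765762 ^ 1048576 = 219814338

219814338


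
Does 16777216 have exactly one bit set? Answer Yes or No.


0b1000000000000000000000000. Only one bit set => Yes

Yes


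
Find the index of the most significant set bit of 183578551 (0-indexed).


0b1010111100010010111110110111. Highest set bit at position 27

27


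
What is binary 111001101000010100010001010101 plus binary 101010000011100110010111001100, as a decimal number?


111001101000010100010001010101 + 101010000011100110010111001100 = 1100011101011111010101000100001 = 1672456737

1672456737


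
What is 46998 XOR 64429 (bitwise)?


0b1011011110010110 ^ 0b1111101110101101 = 0b100110000111011 = 19515

19515


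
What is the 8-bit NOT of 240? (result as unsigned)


~0b11110000 = 0b1111 = 15 (8-bit unsigned)

15


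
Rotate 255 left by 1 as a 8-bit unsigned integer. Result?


Rotate 0b11111111 left by 1 (8-bit) = 0b11111111 = 255

255


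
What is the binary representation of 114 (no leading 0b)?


114 = 1110010 in binary

1110010


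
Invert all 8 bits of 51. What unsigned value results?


51 ^ 255 = 204

204


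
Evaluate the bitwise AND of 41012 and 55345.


0b1010000000110100 & 0b1101100000110001 = 0b1000000000110000 = 32816

32816


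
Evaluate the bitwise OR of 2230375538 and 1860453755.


0b10000100111100001101010001110010 | 0b1101110111001000100010101111011 = 0b11101110111101001101010101111011 = 4009022843

4009022843


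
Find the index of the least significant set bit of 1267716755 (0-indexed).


0b1001011100011111101001010010011. Lowest set bit at position 0

0


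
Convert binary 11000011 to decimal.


11000011 in decimal = 195

195


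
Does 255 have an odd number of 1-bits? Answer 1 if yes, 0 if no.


0b11111111 has 8 ones => parity 0

0


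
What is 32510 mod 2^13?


32510 & 8191 = 7934

7934


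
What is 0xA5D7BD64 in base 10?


A5D7BD64 hex = 2782379364 decimal

2782379364


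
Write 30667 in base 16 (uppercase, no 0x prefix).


30667 = 77CB hex

77CB


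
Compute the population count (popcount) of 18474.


0b100100000101010 has 5 set bits

5


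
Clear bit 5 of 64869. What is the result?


64869 & ~(1 << 5) = 64837

64837


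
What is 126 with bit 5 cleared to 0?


126 & ~(1 << 5) = 94

94


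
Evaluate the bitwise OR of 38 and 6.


0b100110 | 0b110 = 0b100110 = 38

38


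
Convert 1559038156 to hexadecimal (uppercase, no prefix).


1559038156 = 5CED08CC hex

5CED08CC


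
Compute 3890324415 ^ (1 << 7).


3890324415 ^ (1 << 7) = 3890324415 ^ 128 = 3890324287

3890324287


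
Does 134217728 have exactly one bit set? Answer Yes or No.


0b1000000000000000000000000000. Only one bit set => Yes

Yes


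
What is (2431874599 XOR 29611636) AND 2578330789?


Step 1: 2431874599 ^ 29611636 = 2435883091
Step 2: 2435883091 & 2578330789 = 2434801665

2434801665


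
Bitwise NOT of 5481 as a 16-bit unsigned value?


~0b1010101101001 = 0b1110101010010110 = 60054 (16-bit unsigned)

60054


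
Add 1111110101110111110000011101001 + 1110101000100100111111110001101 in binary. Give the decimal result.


1111110101110111110000011101001 + 1110101000100100111111110001101 = 11110011110011100110000001110110 = 4090388598

4090388598


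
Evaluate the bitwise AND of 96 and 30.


0b1100000 & 0b11110 = 0b0 = 0

0


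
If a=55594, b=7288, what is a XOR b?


55594 ^ 7288 = 50514

50514


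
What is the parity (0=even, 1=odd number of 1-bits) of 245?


0b11110101 has 6 ones => parity 0

0


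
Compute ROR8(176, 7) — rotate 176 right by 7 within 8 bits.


Rotate 0b10110000 right by 7 (8-bit) = 0b1100001 = 97

97


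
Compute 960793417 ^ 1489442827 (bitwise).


0b111001010001001000101101001001 ^ 0b1011000110001110001100000001011 = 0b1100001100000111001001101000010 = 1636012866

1636012866


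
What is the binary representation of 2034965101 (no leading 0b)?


2034965101 = 1111001010010110001101001101101 in binary

1111001010010110001101001101101


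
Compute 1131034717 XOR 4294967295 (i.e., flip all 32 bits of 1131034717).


1131034717 ^ 4294967295 = 3163932578

3163932578


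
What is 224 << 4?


0b11100000 << 4 = 0b111000000000 = 3584

3584


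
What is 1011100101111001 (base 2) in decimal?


1011100101111001 in decimal = 47481

47481


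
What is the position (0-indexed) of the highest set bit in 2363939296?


0b10001100111001101101100111100000. Highest set bit at position 31

31


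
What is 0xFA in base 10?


FA hex = 250 decimal

250


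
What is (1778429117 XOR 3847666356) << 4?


Step 1: 1778429117 ^ 3847666356 = 2404783625
Step 2: 2404783625 << 4 = 38476538000

38476538000


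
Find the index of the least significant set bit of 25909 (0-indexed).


0b110010100110101. Lowest set bit at position 0

0


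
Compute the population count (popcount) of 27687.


0b110110000100111 has 8 set bits

8


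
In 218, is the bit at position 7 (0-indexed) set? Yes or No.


0b11011010, bit 7 = 1. Yes

Yes


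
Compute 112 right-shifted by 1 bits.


0b1110000 >> 1 = 0b111000 = 56

56


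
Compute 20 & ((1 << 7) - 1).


20 & 127 = 20

20


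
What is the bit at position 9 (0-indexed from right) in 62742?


0b1111010100010110, position 9 = 0

0


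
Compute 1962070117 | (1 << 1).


1962070117 | (1 << 1) = 1962070117 | 2 = 1962070119

1962070119


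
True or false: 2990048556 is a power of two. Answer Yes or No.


0b10110010001110001000010100101100. Multiple bits set => No

No


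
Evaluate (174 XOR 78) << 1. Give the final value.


Step 1: 174 ^ 78 = 224
Step 2: 224 << 1 = 448

448


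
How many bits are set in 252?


0b11111100 has 6 set bits

6


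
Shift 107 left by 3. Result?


0b1101011 << 3 = 0b1101011000 = 856

856


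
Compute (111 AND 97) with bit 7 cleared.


Step 1: 111 & 97 = 97
Step 2: 97 & ~(1 << 7) = 97

97


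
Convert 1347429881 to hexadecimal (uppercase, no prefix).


1347429881 = 505025F9 hex

505025F9


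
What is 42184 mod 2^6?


42184 & 63 = 8

8


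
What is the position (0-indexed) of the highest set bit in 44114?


0b1010110001010010. Highest set bit at position 15

15


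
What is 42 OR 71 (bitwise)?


0b101010 | 0b1000111 = 0b1101111 = 111

111


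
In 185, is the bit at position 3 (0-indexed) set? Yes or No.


0b10111001, bit 3 = 1. Yes

Yes


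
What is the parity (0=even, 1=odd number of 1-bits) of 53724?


0b1101000111011100 has 9 ones => parity 1

1


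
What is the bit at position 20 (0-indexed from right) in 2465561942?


0b10010010111101010111110101010110, position 20 = 1

1


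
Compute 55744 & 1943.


0b1101100111000000 & 0b11110010111 = 0b110000000 = 384

384


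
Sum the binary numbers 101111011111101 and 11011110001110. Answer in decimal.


101111011111101 + 11011110001110 = 1001011010001011 = 38539

38539


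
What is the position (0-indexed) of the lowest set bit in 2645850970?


0b10011101101101000111101101011010. Lowest set bit at position 1

1


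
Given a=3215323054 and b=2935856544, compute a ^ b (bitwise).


3215323054 ^ 2935856544 = 291009038

291009038


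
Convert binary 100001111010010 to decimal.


100001111010010 in decimal = 17362

17362


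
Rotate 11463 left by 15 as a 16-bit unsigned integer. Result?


Rotate 0b10110011000111 left by 15 (16-bit) = 0b1001011001100011 = 38499

38499


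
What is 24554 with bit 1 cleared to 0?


24554 & ~(1 << 1) = 24552

24552


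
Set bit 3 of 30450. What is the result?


30450 | (1 << 3) = 30450 | 8 = 30458

30458


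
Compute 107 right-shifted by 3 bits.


0b1101011 >> 3 = 0b1101 = 13

13


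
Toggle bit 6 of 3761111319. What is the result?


3761111319 ^ (1 << 6) = 3761111319 ^ 64 = 3761111383

3761111383


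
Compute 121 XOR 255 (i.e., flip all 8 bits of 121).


121 ^ 255 = 134

134


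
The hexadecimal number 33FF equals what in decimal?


33FF hex = 13311 decimal

13311


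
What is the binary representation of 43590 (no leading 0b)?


43590 = 1010101001000110 in binary

1010101001000110


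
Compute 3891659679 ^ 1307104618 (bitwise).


0b11100111111101100000001110011111 ^ 0b1001101111010001101010101101010 = 0b10101010000111101101011011110101 = 2854147829

2854147829


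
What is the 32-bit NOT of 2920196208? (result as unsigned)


~0b10101110000011101010100001110000 = 0b1010001111100010101011110001111 = 1374771087 (32-bit unsigned)

1374771087


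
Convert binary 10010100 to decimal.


10010100 in decimal = 148

148


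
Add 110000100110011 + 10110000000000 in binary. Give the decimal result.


110000100110011 + 10110000000000 = 1000110100110011 = 36147

36147


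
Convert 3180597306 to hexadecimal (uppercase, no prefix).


3180597306 = BD94103A hex

BD94103A


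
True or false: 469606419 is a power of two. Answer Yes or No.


0b11011111111011010000000010011. Multiple bits set => No

No


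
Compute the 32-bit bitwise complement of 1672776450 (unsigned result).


~0b1100011101101001000101100000010 = 0b10011100010010110111010011111101 = 2622190845 (32-bit unsigned)

2622190845


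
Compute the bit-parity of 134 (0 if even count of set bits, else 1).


0b10000110 has 3 ones => parity 1

1


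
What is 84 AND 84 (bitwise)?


0b1010100 & 0b1010100 = 0b1010100 = 84

84


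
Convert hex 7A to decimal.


7A hex = 122 decimal

122


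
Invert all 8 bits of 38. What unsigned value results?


38 ^ 255 = 217

217


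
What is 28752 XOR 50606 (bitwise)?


0b111000001010000 ^ 0b1100010110101110 = 0b1011010111111110 = 46590

46590


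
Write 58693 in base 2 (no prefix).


58693 = 1110010101000101 in binary

1110010101000101


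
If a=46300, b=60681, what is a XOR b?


46300 ^ 60681 = 22997

22997


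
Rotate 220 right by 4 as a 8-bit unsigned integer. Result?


Rotate 0b11011100 right by 4 (8-bit) = 0b11001101 = 205

205


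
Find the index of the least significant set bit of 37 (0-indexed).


0b100101. Lowest set bit at position 0

0


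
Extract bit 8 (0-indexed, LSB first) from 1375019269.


0b1010001111101010010000100000101, position 8 = 1

1


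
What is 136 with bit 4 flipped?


136 ^ (1 << 4) = 136 ^ 16 = 152

152


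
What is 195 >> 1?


0b11000011 >> 1 = 0b1100001 = 97

97


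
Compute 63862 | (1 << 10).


63862 | (1 << 10) = 63862 | 1024 = 64886

64886


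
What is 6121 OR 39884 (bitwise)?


0b1011111101001 | 0b1001101111001100 = 0b1001111111101101 = 40941

40941


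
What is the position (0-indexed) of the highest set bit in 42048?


0b1010010001000000. Highest set bit at position 15

15


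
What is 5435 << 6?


0b1010100111011 << 6 = 0b1010100111011000000 = 347840

347840


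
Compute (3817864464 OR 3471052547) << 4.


Step 1: 3817864464 | 3471052547 = 4025483027
Step 2: 4025483027 << 4 = 64407728432

64407728432


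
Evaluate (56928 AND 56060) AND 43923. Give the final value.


Step 1: 56928 & 56060 = 55904
Step 2: 55904 & 43923 = 35328

35328


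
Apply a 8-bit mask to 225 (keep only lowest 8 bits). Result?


225 & 255 = 225

225


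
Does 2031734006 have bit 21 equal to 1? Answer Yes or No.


0b1111001000110011100110011110110, bit 21 = 0. No

No


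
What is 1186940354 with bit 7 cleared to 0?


1186940354 & ~(1 << 7) = 1186940226

1186940226


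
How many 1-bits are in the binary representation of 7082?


0b1101110101010 has 8 set bits

8


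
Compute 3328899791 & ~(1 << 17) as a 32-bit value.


3328899791 & ~(1 << 17) = 3328768719

3328768719


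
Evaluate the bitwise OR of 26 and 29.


0b11010 | 0b11101 = 0b11111 = 31

31


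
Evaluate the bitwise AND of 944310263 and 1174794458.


0b111000010010010000011111110111 & 0b1000110000001011111000011011010 = 0b10000000011010010 = 65746

65746


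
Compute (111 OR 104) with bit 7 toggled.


Step 1: 111 | 104 = 111
Step 2: 111 ^ (1 << 7) = 111 ^ 128 = 239

239


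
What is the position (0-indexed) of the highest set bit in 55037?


0b1101011011111101. Highest set bit at position 15

15


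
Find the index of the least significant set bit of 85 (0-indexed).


0b1010101. Lowest set bit at position 0

0


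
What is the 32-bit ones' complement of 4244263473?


4244263473 ^ 4294967295 = 50703822

50703822


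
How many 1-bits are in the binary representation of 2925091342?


0b10101110010110010101101000001110 has 16 set bits

16


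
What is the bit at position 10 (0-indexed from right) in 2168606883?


0b10000001010000100101000010100011, position 10 = 0

0


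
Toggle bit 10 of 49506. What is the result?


49506 ^ (1 << 10) = 49506 ^ 1024 = 50530

50530


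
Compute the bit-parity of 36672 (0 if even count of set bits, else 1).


0b1000111101000000 has 6 ones => parity 0

0


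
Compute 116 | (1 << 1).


116 | (1 << 1) = 116 | 2 = 118

118


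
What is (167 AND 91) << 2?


Step 1: 167 & 91 = 3
Step 2: 3 << 2 = 12

12


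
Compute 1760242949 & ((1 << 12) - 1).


1760242949 & 4095 = 3333

3333


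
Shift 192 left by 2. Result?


0b11000000 << 2 = 0b1100000000 = 768

768


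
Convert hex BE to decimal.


BE hex = 190 decimal

190


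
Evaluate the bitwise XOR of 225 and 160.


0b11100001 ^ 0b10100000 = 0b1000001 = 65

65


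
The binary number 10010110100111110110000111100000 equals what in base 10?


10010110100111110110000111100000 in decimal = 2527027680

2527027680


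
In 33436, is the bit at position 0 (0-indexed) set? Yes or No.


0b1000001010011100, bit 0 = 0. No

No


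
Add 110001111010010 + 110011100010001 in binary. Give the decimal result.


110001111010010 + 110011100010001 = 1100101011100011 = 51939

51939


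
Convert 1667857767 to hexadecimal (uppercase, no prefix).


1667857767 = 63697D67 hex

63697D67


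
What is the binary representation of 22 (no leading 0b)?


22 = 10110 in binary

10110


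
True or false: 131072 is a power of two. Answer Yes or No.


0b100000000000000000. Only one bit set => Yes

Yes


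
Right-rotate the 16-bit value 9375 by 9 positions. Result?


Rotate 0b10010010011111 right by 9 (16-bit) = 0b100111110010010 = 20370

20370


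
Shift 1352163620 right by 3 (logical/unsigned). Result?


0b1010000100110000110000100100100 >> 3 = 0b1010000100110000110000100100 = 169020452

169020452


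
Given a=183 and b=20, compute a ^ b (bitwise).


183 ^ 20 = 163

163


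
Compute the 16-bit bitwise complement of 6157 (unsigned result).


~0b1100000001101 = 0b1110011111110010 = 59378 (16-bit unsigned)

59378


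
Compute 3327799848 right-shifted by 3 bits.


0b11000110010110100011001000101000 >> 3 = 0b11000110010110100011001000101 = 415974981

415974981


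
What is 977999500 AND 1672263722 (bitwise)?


0b111010010010110001011010001100 & 0b1100011101011001011100000101010 = 0b100010000010000001000000001000 = 570953736

570953736


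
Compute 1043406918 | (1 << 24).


1043406918 | (1 << 24) = 1043406918 | 16777216 = 1060184134

1060184134


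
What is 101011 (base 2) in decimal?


101011 in decimal = 43

43


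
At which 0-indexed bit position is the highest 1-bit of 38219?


0b1001010101001011. Highest set bit at position 15

15


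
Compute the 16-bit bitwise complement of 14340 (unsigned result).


~0b11100000000100 = 0b1100011111111011 = 51195 (16-bit unsigned)

51195


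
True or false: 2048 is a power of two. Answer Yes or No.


0b100000000000. Only one bit set => Yes

Yes


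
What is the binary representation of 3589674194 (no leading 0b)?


3589674194 = 11010101111101100001010011010010 in binary

11010101111101100001010011010010


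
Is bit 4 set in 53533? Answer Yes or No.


0b1101000100011101, bit 4 = 1. Yes

Yes


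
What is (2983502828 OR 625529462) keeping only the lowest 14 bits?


Step 1: 2983502828 | 625529462 = 3051156478
Step 2: 3051156478 & 16383 = 13310

13310


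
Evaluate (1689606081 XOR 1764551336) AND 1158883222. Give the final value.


Step 1: 1689606081 ^ 1764551336 = 228179305
Step 2: 228179305 & 1158883222 = 85009664

85009664


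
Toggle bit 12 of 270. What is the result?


270 ^ (1 << 12) = 270 ^ 4096 = 4366

4366


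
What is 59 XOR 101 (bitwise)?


0b111011 ^ 0b1100101 = 0b1011110 = 94

94


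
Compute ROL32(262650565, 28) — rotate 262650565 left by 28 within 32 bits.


Rotate 0b1111101001111011101011000101 left by 28 (32-bit) = 0b1010000111110100111101110101100 = 1358592940

1358592940


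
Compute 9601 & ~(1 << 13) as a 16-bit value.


9601 & ~(1 << 13) = 1409

1409


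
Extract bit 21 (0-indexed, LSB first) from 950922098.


0b111000101011011110101101110010, position 21 = 1

1


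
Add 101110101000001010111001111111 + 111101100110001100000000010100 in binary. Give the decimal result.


101110101000001010111001111111 + 111101100110001100000000010100 = 1101100001110010110111010010011 = 1815703187

1815703187


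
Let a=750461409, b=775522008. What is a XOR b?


750461409 ^ 775522008 = 42116921

42116921


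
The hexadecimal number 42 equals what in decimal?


42 hex = 66 decimal

66


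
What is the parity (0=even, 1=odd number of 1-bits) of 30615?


0b111011110010111 has 11 ones => parity 1

1


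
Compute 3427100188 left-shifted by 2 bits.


0b11001100010001010110011000011100 << 2 = 0b1100110001000101011001100001110000 = 13708400752

13708400752


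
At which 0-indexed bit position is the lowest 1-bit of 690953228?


0b101001001011110001110000001100. Lowest set bit at position 2

2


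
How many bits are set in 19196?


0b100101011111100 has 9 set bits

9


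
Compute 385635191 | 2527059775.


0b10110111111000101001101110111 | 0b10010110100111111101111100111111 = 0b10010110111111111101111101111111 = 2533351295

2533351295


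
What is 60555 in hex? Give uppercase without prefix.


60555 = EC8B hex

EC8B


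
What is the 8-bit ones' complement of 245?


245 ^ 255 = 10

10


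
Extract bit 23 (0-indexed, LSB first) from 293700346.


0b10001100000011000001011111010, position 23 = 1

1


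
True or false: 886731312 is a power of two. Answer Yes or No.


0b110100110110100111001000110000. Multiple bits set => No

No


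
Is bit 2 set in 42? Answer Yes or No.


0b101010, bit 2 = 0. No

No


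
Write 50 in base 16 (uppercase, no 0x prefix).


50 = 32 hex

32


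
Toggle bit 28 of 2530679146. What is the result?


2530679146 ^ (1 << 28) = 2530679146 ^ 268435456 = 2262243690

2262243690


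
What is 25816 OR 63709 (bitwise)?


0b110010011011000 | 0b1111100011011101 = 0b1111110011011101 = 64733

64733


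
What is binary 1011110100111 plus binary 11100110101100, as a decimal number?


1011110100111 + 11100110101100 = 101000101010011 = 20819

20819


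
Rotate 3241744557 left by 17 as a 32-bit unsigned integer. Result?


Rotate 0b11000001001110010001100010101101 left by 17 (32-bit) = 0b110001010110111000001001110010 = 828080754

828080754


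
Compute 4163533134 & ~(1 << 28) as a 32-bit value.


4163533134 & ~(1 << 28) = 3895097678

3895097678


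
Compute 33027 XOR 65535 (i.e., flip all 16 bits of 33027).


33027 ^ 65535 = 32508

32508


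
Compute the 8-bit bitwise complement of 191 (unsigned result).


~0b10111111 = 0b1000000 = 64 (8-bit unsigned)

64


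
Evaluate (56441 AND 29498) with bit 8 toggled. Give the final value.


Step 1: 56441 & 29498 = 20536
Step 2: 20536 ^ (1 << 8) = 20536 ^ 256 = 20792

20792


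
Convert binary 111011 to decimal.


111011 in decimal = 59

59


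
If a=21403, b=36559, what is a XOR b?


21403 ^ 36559 = 56660

56660


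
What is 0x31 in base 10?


31 hex = 49 decimal

49


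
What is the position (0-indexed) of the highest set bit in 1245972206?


0b1001010010001000000011011101110. Highest set bit at position 30

30


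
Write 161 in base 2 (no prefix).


161 = 10100001 in binary

10100001


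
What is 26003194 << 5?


0b1100011001100011011111010 << 5 = 0b110001100110001101111101000000 = 832102208

832102208


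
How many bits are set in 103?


0b1100111 has 5 set bits

5


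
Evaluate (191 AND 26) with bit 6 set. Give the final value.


Step 1: 191 & 26 = 26
Step 2: 26 | (1 << 6) = 26 | 64 = 90

90


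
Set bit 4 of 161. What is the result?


161 | (1 << 4) = 161 | 16 = 177

177


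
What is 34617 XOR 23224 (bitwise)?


0b1000011100111001 ^ 0b101101010111000 = 0b1101110110000001 = 56705

56705


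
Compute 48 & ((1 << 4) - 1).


48 & 15 = 0

0


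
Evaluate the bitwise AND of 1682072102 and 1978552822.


0b1100100010000100110001000100110 & 0b1110101111011100101000111110110 = 0b1100100010000100100000000100110 = 1682063398

1682063398


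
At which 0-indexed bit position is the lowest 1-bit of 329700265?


0b10011101001101101001110101001. Lowest set bit at position 0

0


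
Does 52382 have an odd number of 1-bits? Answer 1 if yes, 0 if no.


0b1100110010011110 has 9 ones => parity 1

1


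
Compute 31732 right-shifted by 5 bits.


0b111101111110100 >> 5 = 0b1111011111 = 991

991


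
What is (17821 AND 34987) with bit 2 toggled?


Step 1: 17821 & 34987 = 137
Step 2: 137 ^ (1 << 2) = 137 ^ 4 = 141

141


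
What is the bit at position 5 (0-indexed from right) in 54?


0b110110, position 5 = 1

1


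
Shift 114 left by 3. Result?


0b1110010 << 3 = 0b1110010000 = 912

912


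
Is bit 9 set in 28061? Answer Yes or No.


0b110110110011101, bit 9 = 0. No

No


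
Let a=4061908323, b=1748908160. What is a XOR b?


4061908323 ^ 1748908160 = 2586179043

2586179043


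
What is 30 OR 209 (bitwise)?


0b11110 | 0b11010001 = 0b11011111 = 223

223


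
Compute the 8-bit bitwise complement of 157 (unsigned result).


~0b10011101 = 0b1100010 = 98 (8-bit unsigned)

98


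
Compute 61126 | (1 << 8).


61126 | (1 << 8) = 61126 | 256 = 61382

61382


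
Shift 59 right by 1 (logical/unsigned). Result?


0b111011 >> 1 = 0b11101 = 29

29


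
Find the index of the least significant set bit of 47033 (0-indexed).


0b1011011110111001. Lowest set bit at position 0

0


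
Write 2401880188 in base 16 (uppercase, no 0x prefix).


2401880188 = 8F29C87C hex

8F29C87C


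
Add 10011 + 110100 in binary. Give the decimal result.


10011 + 110100 = 1000111 = 71

71


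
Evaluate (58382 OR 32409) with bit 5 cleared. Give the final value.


Step 1: 58382 | 32409 = 65183
Step 2: 65183 & ~(1 << 5) = 65183

65183


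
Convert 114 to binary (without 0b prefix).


114 = 1110010 in binary

1110010


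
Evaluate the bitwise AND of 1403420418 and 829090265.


0b1010011101001100111111100000010 & 0b110001011010101110100111011001 = 0b10001001000100110100100000000 = 287467776

287467776


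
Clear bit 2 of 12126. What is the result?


12126 & ~(1 << 2) = 12122

12122


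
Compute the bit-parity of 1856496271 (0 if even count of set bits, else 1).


0b1101110101001111110001010001111 has 19 ones => parity 1

1


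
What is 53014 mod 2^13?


53014 & 8191 = 3862

3862


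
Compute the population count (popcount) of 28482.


0b110111101000010 has 8 set bits

8


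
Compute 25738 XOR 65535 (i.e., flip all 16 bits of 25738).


25738 ^ 65535 = 39797

39797


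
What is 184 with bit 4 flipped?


184 ^ (1 << 4) = 184 ^ 16 = 168

168


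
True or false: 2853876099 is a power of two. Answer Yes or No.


0b10101010000110101011000110000011. Multiple bits set => No

No


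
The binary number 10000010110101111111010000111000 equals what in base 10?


10000010110101111111010000111000 in decimal = 2195190840

2195190840


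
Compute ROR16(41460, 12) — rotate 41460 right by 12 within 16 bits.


Rotate 0b1010000111110100 right by 12 (16-bit) = 0b1111101001010 = 8010

8010


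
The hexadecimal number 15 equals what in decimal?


15 hex = 21 decimal

21


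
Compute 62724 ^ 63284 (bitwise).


0b1111010100000100 ^ 0b1111011100110100 = 0b1000110000 = 560

560


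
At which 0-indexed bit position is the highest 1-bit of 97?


0b1100001. Highest set bit at position 6

6


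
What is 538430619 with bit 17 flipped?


538430619 ^ (1 << 17) = 538430619 ^ 131072 = 538299547

538299547


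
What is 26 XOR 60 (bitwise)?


0b11010 ^ 0b111100 = 0b100110 = 38

38


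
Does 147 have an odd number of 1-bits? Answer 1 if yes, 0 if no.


0b10010011 has 4 ones => parity 0

0


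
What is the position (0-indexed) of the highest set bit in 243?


0b11110011. Highest set bit at position 7

7


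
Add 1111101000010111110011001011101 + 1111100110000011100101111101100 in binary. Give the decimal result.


1111101000010111110011001011101 + 1111100110000011100101111101100 = 11111001110011011011001001001001 = 4191007305

4191007305


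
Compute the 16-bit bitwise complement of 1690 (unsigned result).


~0b11010011010 = 0b1111100101100101 = 63845 (16-bit unsigned)

63845


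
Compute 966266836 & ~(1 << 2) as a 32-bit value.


966266836 & ~(1 << 2) = 966266832

966266832


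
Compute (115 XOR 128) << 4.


Step 1: 115 ^ 128 = 243
Step 2: 243 << 4 = 3888

3888


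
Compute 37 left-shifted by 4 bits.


0b100101 << 4 = 0b1001010000 = 592

592


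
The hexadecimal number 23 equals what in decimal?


23 hex = 35 decimal

35


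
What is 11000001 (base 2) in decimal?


11000001 in decimal = 193

193


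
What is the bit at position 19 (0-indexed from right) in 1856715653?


0b1101110101010110011101110000101, position 19 = 1

1


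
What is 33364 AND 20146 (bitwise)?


0b1000001001010100 & 0b100111010110010 = 0b1000010000 = 528

528


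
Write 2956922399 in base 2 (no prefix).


2956922399 = 10110000001111110000111000011111 in binary

10110000001111110000111000011111


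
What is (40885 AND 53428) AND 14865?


Step 1: 40885 & 53428 = 37044
Step 2: 37044 & 14865 = 4112

4112


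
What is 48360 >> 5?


0b1011110011101000 >> 5 = 0b10111100111 = 1511

1511


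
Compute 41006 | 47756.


0b1010000000101110 | 0b1011101010001100 = 0b1011101010101110 = 47790

47790


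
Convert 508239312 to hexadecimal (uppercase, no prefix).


508239312 = 1E4B1DD0 hex

1E4B1DD0


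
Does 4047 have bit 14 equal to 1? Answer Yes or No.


0b111111001111, bit 14 = 0. No

No


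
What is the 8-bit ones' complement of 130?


130 ^ 255 = 125

125


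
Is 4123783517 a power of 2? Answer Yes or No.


0b11110101110010111111000101011101. Multiple bits set => No

No


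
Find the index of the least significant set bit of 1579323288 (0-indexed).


0b1011110001000101000111110011000. Lowest set bit at position 3

3


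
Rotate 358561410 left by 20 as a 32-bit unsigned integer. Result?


Rotate 0b10101010111110011011010000010 left by 20 (32-bit) = 0b1101000001000010101010111110011 = 1747015155

1747015155


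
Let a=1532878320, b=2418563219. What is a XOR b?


1532878320 ^ 2418563219 = 3413476707

3413476707


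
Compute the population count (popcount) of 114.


0b1110010 has 4 set bits

4


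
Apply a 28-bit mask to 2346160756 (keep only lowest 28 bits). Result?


2346160756 & 268435455 = 198677108

198677108


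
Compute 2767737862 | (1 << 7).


2767737862 | (1 << 7) = 2767737862 | 128 = 2767737990

2767737990


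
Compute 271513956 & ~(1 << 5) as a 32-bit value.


271513956 & ~(1 << 5) = 271513924

271513924


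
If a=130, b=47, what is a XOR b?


130 ^ 47 = 173

173


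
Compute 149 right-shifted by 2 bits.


0b10010101 >> 2 = 0b100101 = 37

37


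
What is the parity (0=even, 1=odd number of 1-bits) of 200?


0b11001000 has 3 ones => parity 1

1


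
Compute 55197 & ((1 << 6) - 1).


55197 & 63 = 29

29


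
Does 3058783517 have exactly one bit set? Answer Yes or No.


0b10110110010100010101010100011101. Multiple bits set => No

No


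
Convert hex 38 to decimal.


38 hex = 56 decimal

56


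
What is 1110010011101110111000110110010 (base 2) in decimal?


1110010011101110111000110110010 in decimal = 1920430514

1920430514


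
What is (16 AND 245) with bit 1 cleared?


Step 1: 16 & 245 = 16
Step 2: 16 & ~(1 << 1) = 16

16


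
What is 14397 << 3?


0b11100000111101 << 3 = 0b11100000111101000 = 115176

115176


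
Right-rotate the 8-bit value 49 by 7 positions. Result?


Rotate 0b110001 right by 7 (8-bit) = 0b1100010 = 98

98


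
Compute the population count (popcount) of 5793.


0b1011010100001 has 6 set bits

6


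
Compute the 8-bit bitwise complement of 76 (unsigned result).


~0b1001100 = 0b10110011 = 179 (8-bit unsigned)

179


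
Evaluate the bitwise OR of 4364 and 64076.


0b1000100001100 | 0b1111101001001100 = 0b1111101101001100 = 64332

64332


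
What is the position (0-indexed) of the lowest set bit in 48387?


0b1011110100000011. Lowest set bit at position 0

0


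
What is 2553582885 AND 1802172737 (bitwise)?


0b10011000001101001001010100100101 & 0b1101011011010101111100101000001 = 0b1000001000001001000100000001 = 136352001

136352001


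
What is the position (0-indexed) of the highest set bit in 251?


0b11111011. Highest set bit at position 7

7


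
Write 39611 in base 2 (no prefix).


39611 = 1001101010111011 in binary

1001101010111011


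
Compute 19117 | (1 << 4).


19117 | (1 << 4) = 19117 | 16 = 19133

19133


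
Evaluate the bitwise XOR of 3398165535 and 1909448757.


0b11001010100010111110010000011111 ^ 0b1110001110011111110000000110101 = 0b10111011010001000000010000101010 = 3141796906

3141796906


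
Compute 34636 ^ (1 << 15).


34636 ^ (1 << 15) = 34636 ^ 32768 = 1868

1868


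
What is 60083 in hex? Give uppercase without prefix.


60083 = EAB3 hex

EAB3


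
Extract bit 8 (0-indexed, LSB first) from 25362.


0b110001100010010, position 8 = 1

1


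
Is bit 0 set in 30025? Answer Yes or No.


0b111010101001001, bit 0 = 1. Yes

Yes


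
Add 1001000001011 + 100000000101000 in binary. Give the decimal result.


1001000001011 + 100000000101000 = 101001000110011 = 21043

21043


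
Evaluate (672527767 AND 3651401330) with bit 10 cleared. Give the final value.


Step 1: 672527767 & 3651401330 = 134345746
Step 2: 134345746 & ~(1 << 10) = 134344722

134344722


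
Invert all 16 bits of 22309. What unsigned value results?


22309 ^ 65535 = 43226

43226


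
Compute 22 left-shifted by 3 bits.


0b10110 << 3 = 0b10110000 = 176

176


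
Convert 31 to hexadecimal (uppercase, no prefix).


31 = 1F hex

1F


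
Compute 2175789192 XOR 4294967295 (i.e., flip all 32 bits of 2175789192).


2175789192 ^ 4294967295 = 2119178103

2119178103


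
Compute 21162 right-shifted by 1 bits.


0b101001010101010 >> 1 = 0b10100101010101 = 10581

10581


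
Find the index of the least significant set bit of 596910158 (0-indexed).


0b100011100101000010000001001110. Lowest set bit at position 1

1


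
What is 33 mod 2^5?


33 & 31 = 1

1


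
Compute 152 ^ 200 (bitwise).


0b10011000 ^ 0b11001000 = 0b1010000 = 80

80


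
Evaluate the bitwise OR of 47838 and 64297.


0b1011101011011110 | 0b1111101100101001 = 0b1111101111111111 = 64511

64511


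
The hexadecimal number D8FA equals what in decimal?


D8FA hex = 55546 decimal

55546


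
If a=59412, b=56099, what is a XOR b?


59412 ^ 56099 = 13111

13111


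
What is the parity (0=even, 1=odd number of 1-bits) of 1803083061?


0b1101011011110001101110100110101 has 19 ones => parity 1

1


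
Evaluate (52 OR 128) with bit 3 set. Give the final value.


Step 1: 52 | 128 = 180
Step 2: 180 | (1 << 3) = 180 | 8 = 188

188


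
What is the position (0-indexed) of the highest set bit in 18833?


0b100100110010001. Highest set bit at position 14

14


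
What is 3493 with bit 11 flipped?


3493 ^ (1 << 11) = 3493 ^ 2048 = 1445

1445


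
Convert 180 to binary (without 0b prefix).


180 = 10110100 in binary

10110100


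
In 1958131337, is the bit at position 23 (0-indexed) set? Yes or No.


0b1110100101101101011011010001001, bit 23 = 1. Yes

Yes


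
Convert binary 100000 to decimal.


100000 in decimal = 32

32


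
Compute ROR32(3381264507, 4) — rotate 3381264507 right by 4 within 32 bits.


Rotate 0b11001001100010100000000001111011 right by 4 (32-bit) = 0b10111100100110001010000000000111 = 3164119047

3164119047
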